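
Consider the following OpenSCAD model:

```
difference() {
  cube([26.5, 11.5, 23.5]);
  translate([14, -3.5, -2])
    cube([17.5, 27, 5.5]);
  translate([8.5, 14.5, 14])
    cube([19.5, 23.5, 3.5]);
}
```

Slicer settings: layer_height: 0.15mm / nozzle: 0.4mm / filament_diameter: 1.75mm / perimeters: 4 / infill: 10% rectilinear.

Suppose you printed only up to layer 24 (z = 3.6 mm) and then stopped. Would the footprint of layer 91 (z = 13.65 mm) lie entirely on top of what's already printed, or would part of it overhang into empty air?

Compare the two slices. At z = 3.6: the cube (footprint 26.5×11.5) is included at this height (area 304.75 mm²); the cube at (14, -3.5) is absent (z outside [-2, 3.5]); the cube at (8.5, 14.5) is not intersected at this z (z outside [14, 17.5]); Taking the first minus the rest: none of the subtracted shapes is present at this height, so the 26.5×11.5 cube is unchanged — area = 304.75 mm². At z = 13.65: the cube is present — its section is the full 26.5×11.5 rectangle (area 304.75 mm²); the cube at (14, -3.5) is not intersected at this z (z outside [-2, 3.5]); the cube at (8.5, 14.5) is not intersected at this z (z outside [14, 17.5]); After the difference (first − rest): none of the subtracted shapes is present at this height, so the 26.5×11.5 cube is unchanged — area = 304.75 mm². Checking containment: the cross-section at z = 13.65 is a subset of the cross-section at z = 3.6.

entirely on top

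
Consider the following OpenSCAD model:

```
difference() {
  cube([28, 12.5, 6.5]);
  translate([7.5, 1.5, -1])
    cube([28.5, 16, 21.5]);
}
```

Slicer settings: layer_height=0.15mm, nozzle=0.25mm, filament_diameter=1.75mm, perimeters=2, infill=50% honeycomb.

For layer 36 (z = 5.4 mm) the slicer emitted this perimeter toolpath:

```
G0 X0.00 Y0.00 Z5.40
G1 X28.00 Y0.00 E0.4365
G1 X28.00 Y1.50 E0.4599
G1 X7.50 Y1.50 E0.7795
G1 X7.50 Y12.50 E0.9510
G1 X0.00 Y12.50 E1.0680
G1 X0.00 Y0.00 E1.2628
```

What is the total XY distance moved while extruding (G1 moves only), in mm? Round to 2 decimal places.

81.00 mm

Sum the Euclidean lengths of each G1 segment: total = 81.00 mm.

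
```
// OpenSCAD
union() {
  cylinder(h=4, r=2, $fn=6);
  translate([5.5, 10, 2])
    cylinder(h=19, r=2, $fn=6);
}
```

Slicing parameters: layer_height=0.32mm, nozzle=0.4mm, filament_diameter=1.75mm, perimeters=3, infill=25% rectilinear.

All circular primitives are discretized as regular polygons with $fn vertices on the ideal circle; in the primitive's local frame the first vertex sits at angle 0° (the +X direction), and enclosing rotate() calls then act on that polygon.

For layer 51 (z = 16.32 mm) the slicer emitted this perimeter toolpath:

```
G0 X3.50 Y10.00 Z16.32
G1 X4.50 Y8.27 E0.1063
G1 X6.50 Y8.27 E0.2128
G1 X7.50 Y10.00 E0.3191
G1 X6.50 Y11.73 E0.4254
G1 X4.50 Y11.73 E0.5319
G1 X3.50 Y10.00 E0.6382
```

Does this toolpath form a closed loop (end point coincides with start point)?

yes

Start point (G0): (3.50, 10.00). End point (last G1): the path returns to the start — closed.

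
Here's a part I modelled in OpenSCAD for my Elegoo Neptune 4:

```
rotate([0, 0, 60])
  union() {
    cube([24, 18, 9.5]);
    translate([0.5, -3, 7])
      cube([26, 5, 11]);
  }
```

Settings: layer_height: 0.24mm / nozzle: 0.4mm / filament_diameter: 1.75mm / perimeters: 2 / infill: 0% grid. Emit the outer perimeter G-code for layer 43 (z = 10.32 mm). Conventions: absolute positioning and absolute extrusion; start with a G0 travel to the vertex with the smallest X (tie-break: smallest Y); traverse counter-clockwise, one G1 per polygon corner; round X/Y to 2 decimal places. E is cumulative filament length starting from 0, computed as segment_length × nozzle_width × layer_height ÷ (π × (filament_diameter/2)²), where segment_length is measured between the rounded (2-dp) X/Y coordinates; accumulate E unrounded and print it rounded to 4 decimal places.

At z = 10.32 mm: the cube does not reach this height (z outside [0, 9.5]); the cube at (0.5, -3) is present — its section is the full 26×5 rectangle; Combining (union): only the 26×5 cube at (0.5, -3) is present, so the union is just that shape — 1 connected region; (whole slice rotated 60° about Z — lengths, areas and connectivity unchanged). The outline is a single polygon with 4 vertices. Extrusion per mm of travel: 0.4 × 0.24 / (π × 0.875²) = 0.039912. Accumulating E over each segment gives final E = 2.4748.

G0 X-1.48 Y1.43 Z10.32
G1 X2.85 Y-1.07 E0.1996
G1 X15.85 Y21.45 E1.2374
G1 X11.52 Y23.95 E1.4369
G1 X-1.48 Y1.43 E2.4748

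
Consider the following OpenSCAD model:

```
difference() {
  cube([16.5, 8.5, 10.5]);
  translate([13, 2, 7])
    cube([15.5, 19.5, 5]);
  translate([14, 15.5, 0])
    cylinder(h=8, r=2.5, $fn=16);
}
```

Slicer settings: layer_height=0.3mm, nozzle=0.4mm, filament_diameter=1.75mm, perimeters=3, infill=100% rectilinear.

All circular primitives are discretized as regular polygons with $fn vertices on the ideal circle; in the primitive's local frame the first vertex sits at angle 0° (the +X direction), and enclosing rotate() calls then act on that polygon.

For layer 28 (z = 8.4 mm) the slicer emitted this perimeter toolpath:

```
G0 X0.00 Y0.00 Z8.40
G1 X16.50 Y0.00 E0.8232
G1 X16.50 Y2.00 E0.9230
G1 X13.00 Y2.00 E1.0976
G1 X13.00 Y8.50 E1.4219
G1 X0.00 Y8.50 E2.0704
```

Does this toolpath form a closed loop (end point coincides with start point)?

Start point (G0): (0.00, 0.00). End point (last G1): the path does not return to the start — open.

no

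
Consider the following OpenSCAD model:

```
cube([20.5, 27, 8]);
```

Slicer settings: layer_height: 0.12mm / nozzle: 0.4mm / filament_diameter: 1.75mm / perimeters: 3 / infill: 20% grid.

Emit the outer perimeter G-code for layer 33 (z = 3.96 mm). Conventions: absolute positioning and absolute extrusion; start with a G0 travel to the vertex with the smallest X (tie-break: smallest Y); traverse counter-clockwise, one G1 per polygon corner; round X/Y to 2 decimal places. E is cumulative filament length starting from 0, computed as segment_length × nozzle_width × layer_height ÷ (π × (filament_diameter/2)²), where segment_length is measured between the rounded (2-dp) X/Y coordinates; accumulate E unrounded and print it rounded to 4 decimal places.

G0 X0.00 Y0.00 Z3.96
G1 X20.50 Y0.00 E0.4091
G1 X20.50 Y27.00 E0.9479
G1 X0.00 Y27.00 E1.3570
G1 X0.00 Y0.00 E1.8958

At z = 3.96 mm: the cube is present — its section is the full 20.5×27 rectangle. The outline is a single polygon with 4 vertices. Extrusion per mm of travel: 0.4 × 0.12 / (π × 0.875²) = 0.019956. Accumulating E over each segment gives final E = 1.8958.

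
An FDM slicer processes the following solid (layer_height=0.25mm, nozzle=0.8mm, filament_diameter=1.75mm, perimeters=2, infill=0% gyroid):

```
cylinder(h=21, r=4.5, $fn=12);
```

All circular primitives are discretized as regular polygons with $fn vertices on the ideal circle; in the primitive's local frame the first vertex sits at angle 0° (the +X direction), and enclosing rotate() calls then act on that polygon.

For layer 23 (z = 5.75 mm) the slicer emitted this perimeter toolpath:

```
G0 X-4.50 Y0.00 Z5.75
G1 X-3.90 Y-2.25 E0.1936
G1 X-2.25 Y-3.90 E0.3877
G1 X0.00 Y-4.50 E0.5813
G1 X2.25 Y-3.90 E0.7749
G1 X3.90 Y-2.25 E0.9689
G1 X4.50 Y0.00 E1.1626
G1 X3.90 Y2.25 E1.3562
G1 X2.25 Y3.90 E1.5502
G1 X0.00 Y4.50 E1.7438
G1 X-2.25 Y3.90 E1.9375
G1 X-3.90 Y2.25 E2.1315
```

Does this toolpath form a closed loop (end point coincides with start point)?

Start point (G0): (-4.50, 0.00). End point (last G1): the path does not return to the start — open.

no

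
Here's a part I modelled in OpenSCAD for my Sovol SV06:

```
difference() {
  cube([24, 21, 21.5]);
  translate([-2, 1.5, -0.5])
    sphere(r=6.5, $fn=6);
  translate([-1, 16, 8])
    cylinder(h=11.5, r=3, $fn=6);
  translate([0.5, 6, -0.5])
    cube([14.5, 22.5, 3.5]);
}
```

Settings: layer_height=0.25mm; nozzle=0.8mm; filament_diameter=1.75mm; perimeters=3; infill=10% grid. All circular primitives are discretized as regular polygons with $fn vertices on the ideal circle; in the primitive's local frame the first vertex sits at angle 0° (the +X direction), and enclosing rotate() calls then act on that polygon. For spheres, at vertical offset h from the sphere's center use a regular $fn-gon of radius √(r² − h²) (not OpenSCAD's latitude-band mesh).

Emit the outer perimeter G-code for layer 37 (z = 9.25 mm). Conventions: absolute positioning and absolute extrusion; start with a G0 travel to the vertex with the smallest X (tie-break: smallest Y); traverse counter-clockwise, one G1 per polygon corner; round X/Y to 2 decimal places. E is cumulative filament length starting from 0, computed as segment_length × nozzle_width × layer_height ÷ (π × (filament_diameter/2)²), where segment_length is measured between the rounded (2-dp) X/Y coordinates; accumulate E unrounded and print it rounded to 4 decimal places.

G0 X0.00 Y0.00 Z9.25
G1 X24.00 Y0.00 E1.9956
G1 X24.00 Y21.00 E3.7418
G1 X0.00 Y21.00 E5.7374
G1 X0.00 Y18.60 E5.9369
G1 X0.50 Y18.60 E5.9785
G1 X2.00 Y16.00 E6.2281
G1 X0.50 Y13.40 E6.4777
G1 X0.00 Y13.40 E6.5193
G1 X0.00 Y0.00 E7.6335

At z = 9.25 mm: the 24×21 cube contributes its full rectangle; the sphere at (-2, 1.5) does not reach this height (|z−center|=9.750 > r=6.5); the r=3 cylinder at (-1, 16) contributes a regular 6-gon of circumradius 3; the cube at (0.5, 6) is not intersected at this z (z outside [-0.5, 3]); Subtracting the remaining from the first: starting from the 24×21 cube, the r=3 cylinder at (-1, 16) partially overlaps it — only the 6.50 mm² overlap (of its 23.38 mm²) is removed, clipping the outline — 1 connected region. The outline is a single polygon with 9 vertices. Extrusion per mm of travel: 0.8 × 0.25 / (π × 0.875²) = 0.083150. Accumulating E over each segment gives final E = 7.6335.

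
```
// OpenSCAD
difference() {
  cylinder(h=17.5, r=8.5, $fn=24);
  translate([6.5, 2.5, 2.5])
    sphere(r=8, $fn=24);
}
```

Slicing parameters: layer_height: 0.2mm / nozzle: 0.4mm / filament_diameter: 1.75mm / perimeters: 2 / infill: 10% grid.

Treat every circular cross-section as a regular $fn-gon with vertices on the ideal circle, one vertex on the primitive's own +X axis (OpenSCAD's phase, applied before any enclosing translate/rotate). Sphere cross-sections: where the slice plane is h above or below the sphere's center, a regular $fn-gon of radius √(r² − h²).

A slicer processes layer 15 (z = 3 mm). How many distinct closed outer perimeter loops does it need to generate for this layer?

At z = 3 mm: the r=8.5 cylinder contributes a regular 24-gon of circumradius 8.5; the sphere at (6.5, 2.5): section is a regular 24-gon, circumradius = √(r²−h²) = √(8²−0.5²) = 7.984; After the difference (first − rest): starting from the r=8.5 cylinder, the r=8 sphere at (6.5, 2.5) partially overlaps it — only the 100.25 mm² overlap (of its 198.00 mm²) is removed, clipping the outline — 1 connected region. The result has 1 disconnected region.

1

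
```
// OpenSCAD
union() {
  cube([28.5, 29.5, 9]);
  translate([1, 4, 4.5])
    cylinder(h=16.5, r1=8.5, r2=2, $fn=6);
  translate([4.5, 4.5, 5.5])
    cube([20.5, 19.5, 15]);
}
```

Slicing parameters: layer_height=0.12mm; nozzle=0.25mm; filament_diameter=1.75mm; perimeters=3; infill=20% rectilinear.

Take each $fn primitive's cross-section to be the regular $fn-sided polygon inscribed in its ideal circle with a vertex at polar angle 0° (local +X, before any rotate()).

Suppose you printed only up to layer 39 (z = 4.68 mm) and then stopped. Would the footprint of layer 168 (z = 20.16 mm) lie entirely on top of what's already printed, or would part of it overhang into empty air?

entirely on top

Compare the two slices. At z = 4.68: the 28.5×29.5 cube contributes its full rectangle (area 840.75 mm²); the cone at (1, 4) (r1=8.5→r2=2) has section circumradius 8.429 here — a regular 6-gon (area = (6/2)·8.429²·sin(360°/6) = 184.59 mm²); the cube at (4.5, 4.5) is not intersected at this z (z outside [5.5, 20.5]); Taking the union: the regions partially overlap — summed areas 1025.34 mm² minus the doubly-counted overlap 86.55 mm² gives 938.80 mm² — area = 938.80 mm². At z = 20.16: the cube does not reach this height (z outside [0, 9]); the cone at (1, 4) contributes a regular 6-gon of circumradius 2.331 (interpolated between r1=8.5 and r2=2 at t=0.949) (area = (6/2)·2.331²·sin(360°/6) = 14.12 mm²); the cube at (4.5, 4.5) is present — its section is the full 20.5×19.5 rectangle (area 399.75 mm²); Combining (union): the 2 present regions are separate (no shared area or edge), so areas and boundary lengths simply add and each stays a separate island — area = 413.87 mm². Checking containment: the cross-section at z = 20.16 is a subset of the cross-section at z = 4.68.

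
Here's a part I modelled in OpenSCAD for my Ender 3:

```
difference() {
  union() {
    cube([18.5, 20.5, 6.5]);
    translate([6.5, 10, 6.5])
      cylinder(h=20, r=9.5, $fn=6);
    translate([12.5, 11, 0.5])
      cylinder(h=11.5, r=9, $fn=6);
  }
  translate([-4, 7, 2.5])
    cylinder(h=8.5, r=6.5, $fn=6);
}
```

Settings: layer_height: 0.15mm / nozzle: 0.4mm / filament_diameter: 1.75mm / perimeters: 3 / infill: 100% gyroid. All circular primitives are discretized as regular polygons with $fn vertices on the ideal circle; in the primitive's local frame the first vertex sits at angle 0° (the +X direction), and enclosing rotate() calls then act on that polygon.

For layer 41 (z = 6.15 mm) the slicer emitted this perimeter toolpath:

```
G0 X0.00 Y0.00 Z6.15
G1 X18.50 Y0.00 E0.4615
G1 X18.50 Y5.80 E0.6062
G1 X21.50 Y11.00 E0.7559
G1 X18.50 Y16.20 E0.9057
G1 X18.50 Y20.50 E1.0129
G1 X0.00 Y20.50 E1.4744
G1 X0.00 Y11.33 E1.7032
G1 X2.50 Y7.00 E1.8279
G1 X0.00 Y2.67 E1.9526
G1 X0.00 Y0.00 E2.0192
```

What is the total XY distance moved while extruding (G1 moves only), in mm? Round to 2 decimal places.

Sum the Euclidean lengths of each G1 segment: total = 80.95 mm.

80.95 mm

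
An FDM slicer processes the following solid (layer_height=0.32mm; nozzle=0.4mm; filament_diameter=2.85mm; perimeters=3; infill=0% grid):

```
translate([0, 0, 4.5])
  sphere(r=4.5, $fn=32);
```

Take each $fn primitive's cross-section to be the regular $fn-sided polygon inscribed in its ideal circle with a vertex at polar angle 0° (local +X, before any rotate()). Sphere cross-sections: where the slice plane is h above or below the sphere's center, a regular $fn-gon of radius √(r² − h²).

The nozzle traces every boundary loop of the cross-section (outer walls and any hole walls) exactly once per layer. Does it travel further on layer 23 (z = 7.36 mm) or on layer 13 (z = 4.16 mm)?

layer 13 (z = 4.16 mm)

Layer 23 (z = 7.36): the r=4.5 sphere slices to a regular 32-gon of circumradius 3.474 (√(r²−h²) with h=2.86 from center) (perimeter = 2·32·3.474·sin(180°/32) = 21.79 mm). So its perimeter = 21.79 mm. Layer 13 (z = 4.16): the sphere: section is a regular 32-gon, circumradius = √(r²−h²) = √(4.5²−0.34²) = 4.487 (perimeter = 2·32·4.487·sin(180°/32) = 28.15 mm). So its perimeter = 28.15 mm. Layer 13 is larger (28.15 vs 21.79 mm).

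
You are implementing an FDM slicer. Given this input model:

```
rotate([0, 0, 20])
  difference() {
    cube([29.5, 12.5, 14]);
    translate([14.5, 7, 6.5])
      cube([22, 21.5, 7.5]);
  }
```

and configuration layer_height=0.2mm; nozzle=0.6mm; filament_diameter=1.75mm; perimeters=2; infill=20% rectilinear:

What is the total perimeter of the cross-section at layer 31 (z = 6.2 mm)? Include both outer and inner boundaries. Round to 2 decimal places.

At z = 6.2 mm: the cube is present — its section is the full 29.5×12.5 rectangle (perimeter 84.00 mm); the cube at (14.5, 7) is absent (z outside [6.5, 14]); Subtracting the remaining from the first: none of the subtracted shapes is present at this height, so the 29.5×12.5 cube is unchanged — boundary = 84.00 mm; (rotated 20° about Z; rotation is an isometry so areas/perimeters/island counts are preserved). Overall, the cross-section is a single solid region. Total boundary length (outer) = 84.00 mm.

84.00 mm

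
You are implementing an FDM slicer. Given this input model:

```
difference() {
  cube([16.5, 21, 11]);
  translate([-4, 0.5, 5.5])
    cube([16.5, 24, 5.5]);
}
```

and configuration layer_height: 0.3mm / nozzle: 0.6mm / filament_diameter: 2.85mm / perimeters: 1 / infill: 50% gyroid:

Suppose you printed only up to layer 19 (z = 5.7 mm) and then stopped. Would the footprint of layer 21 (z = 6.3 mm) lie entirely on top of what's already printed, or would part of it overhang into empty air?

entirely on top

Compare the two slices. At z = 5.7: the cube is present — its section is the full 16.5×21 rectangle (area 346.50 mm²); the 16.5×24 cube at (-4, 0.5) contributes its full rectangle (area 396.00 mm²); Subtracting the remaining from the first: starting from the 16.5×21 cube (346.50 mm²), the 16.5×24 cube at (-4, 0.5) partially overlaps it — only the 256.25 mm² overlap (of its 396.00 mm²) is removed, clipping the outline — area = 90.25 mm². At z = 6.3: the cube (footprint 16.5×21) is included at this height (area 346.50 mm²); the 16.5×24 cube at (-4, 0.5) contributes its full rectangle (area 396.00 mm²); Taking the first minus the rest: starting from the 16.5×21 cube (346.50 mm²), the 16.5×24 cube at (-4, 0.5) partially overlaps it — only the 256.25 mm² overlap (of its 396.00 mm²) is removed, clipping the outline — area = 90.25 mm². Checking containment: the cross-section at z = 6.3 is a subset of the cross-section at z = 5.7.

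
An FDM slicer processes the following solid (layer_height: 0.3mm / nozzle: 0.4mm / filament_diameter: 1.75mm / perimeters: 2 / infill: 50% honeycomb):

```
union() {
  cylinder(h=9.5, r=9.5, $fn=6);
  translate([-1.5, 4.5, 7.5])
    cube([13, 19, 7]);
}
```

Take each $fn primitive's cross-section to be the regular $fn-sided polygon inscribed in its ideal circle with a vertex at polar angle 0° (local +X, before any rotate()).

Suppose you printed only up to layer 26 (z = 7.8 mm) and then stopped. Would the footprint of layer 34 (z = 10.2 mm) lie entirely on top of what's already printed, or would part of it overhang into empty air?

entirely on top

Compare the two slices. At z = 7.8: the cylinder: section is a regular 6-gon, circumradius r=9.5 (area = (6/2)·9.500²·sin(360°/6) = 234.48 mm²); the 13×19 cube at (-1.5, 4.5) contributes its full rectangle (area 247.00 mm²); Taking the union: the regions partially overlap — summed areas 481.48 mm² minus the doubly-counted overlap 27.31 mm² gives 454.17 mm² — area = 454.17 mm². At z = 10.2: the cylinder does not reach this height (z outside [0, 9.5]); the cube at (-1.5, 4.5) is present — its section is the full 13×19 rectangle (area 247.00 mm²); Merging all regions: only the 13×19 cube at (-1.5, 4.5) is present, so the union is just that shape — area = 247.00 mm². Checking containment: the cross-section at z = 10.2 is a subset of the cross-section at z = 7.8.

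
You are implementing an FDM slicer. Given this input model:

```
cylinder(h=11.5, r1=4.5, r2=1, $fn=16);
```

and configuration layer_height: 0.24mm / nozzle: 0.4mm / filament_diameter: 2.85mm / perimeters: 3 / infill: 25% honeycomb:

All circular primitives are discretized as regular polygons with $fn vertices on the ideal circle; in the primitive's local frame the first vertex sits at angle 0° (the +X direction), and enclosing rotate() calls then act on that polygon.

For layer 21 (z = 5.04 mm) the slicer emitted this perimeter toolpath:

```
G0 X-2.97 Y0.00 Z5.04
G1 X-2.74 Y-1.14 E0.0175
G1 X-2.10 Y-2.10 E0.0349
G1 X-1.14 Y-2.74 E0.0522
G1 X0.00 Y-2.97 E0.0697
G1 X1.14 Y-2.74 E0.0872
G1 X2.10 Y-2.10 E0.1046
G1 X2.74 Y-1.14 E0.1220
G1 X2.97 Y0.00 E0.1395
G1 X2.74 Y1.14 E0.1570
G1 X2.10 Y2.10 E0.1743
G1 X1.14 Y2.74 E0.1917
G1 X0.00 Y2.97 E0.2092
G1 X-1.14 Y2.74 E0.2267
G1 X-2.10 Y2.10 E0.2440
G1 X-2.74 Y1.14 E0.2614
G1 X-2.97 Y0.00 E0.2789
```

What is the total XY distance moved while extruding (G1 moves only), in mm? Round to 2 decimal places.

18.53 mm

Sum the Euclidean lengths of each G1 segment: total = 18.53 mm.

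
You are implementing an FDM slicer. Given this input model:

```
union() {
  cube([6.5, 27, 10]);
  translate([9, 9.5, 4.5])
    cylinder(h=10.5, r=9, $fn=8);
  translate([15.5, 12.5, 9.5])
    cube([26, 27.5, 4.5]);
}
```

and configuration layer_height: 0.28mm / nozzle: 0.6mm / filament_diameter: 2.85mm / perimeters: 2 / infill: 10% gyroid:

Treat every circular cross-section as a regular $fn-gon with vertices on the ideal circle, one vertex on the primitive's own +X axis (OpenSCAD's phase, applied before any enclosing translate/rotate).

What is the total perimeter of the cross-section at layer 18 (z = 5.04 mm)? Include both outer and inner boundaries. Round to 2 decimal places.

84.04 mm

At z = 5.04 mm: the 6.5×27 cube contributes its full rectangle (perimeter 67.00 mm); the cylinder at (9, 9.5): section is a regular 8-gon, circumradius r=9 (perimeter = 2·8·9.000·sin(180°/8) = 55.11 mm); the cube at (15.5, 12.5) is not intersected at this z (z outside [9.5, 14]); Combining (union): the regions partially overlap (shared area 72.14 mm²), so the edge portions inside another operand are dropped and the merged outline is re-measured after clipping — boundary = 84.04 mm. Overall, the cross-section is a single solid region. Total boundary length (outer) = 84.04 mm.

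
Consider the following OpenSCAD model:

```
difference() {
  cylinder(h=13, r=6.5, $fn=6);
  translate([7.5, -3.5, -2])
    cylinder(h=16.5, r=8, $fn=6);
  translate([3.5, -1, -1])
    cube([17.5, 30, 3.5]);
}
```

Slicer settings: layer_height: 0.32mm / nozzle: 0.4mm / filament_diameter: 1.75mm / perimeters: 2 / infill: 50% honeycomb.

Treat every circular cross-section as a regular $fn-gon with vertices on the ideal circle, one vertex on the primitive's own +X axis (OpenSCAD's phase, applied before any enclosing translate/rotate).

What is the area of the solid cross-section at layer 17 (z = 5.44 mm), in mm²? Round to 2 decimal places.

74.07 mm²

At z = 5.44 mm: the cylinder: section is a regular 6-gon, circumradius r=6.5 (area = (6/2)·6.500²·sin(360°/6) = 109.77 mm²); the cylinder at (7.5, -3.5): section is a regular 6-gon, circumradius r=8 (area = (6/2)·8.000²·sin(360°/6) = 166.28 mm²); the cube at (3.5, -1) is absent (z outside [-1, 2.5]); After the difference (first − rest): starting from the r=6.5 cylinder (109.77 mm²), the r=8 cylinder at (7.5, -3.5) partially overlaps it — only the 35.70 mm² overlap (of its 166.28 mm²) is removed, clipping the outline — area = 74.07 mm². Overall, the cross-section is a single solid region. Net area = 74.07 mm².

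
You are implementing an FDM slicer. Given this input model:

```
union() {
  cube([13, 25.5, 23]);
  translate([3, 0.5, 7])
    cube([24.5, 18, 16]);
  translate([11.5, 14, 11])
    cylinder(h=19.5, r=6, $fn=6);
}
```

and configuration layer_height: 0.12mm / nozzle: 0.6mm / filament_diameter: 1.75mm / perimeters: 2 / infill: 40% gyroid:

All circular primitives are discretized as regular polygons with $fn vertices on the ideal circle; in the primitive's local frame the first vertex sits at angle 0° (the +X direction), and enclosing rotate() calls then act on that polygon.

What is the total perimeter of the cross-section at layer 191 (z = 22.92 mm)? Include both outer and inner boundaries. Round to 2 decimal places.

At z = 22.92 mm: the cube is present — its section is the full 13×25.5 rectangle (perimeter 77.00 mm); the cube at (3, 0.5) (footprint 24.5×18) is included at this height (perimeter 85.00 mm); the cylinder at (11.5, 14): section is a regular 6-gon, circumradius r=6 (perimeter = 2·6·6.000·sin(180°/6) = 36.00 mm); Combining (union): the regions partially overlap (shared area 272.35 mm²), so the edge portions inside another operand are dropped and the merged outline is re-measured after clipping — boundary = 105.71 mm. Overall, the cross-section is a single solid region. Total boundary length (outer) = 105.71 mm.

105.71 mm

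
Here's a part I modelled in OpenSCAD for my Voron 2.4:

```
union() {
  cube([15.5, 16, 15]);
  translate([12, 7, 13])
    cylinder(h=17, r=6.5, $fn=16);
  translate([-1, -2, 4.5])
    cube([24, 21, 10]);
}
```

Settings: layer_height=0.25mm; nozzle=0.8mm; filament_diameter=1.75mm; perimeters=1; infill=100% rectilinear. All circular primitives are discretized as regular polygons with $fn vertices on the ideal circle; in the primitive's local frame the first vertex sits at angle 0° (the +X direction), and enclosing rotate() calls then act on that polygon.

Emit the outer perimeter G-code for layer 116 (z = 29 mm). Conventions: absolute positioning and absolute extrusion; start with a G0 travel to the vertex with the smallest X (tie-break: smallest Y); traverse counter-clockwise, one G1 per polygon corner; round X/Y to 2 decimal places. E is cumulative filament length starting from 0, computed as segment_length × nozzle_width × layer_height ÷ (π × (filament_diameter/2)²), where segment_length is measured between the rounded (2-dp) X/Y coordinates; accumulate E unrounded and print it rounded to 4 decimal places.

At z = 29 mm: the cube does not reach this height (z outside [0, 15]); the r=6.5 cylinder at (12, 7) contributes a regular 16-gon of circumradius 6.5; the cube at (-1, -2) is not intersected at this z (z outside [4.5, 14.5]); Merging all regions: only the r=6.5 cylinder at (12, 7) is present, so the union is just that shape — 1 connected region. The outline is a single polygon with 16 vertices. Extrusion per mm of travel: 0.8 × 0.25 / (π × 0.875²) = 0.083150. Accumulating E over each segment gives final E = 3.3762.

G0 X5.50 Y7.00 Z29.00
G1 X5.99 Y4.51 E0.2110
G1 X7.40 Y2.40 E0.4220
G1 X9.51 Y0.99 E0.6330
G1 X12.00 Y0.50 E0.8441
G1 X14.49 Y0.99 E1.0551
G1 X16.60 Y2.40 E1.2661
G1 X18.01 Y4.51 E1.4771
G1 X18.50 Y7.00 E1.6881
G1 X18.01 Y9.49 E1.8991
G1 X16.60 Y11.60 E2.1102
G1 X14.49 Y13.01 E2.3212
G1 X12.00 Y13.50 E2.5322
G1 X9.51 Y13.01 E2.7432
G1 X7.40 Y11.60 E2.9542
G1 X5.99 Y9.49 E3.1652
G1 X5.50 Y7.00 E3.3762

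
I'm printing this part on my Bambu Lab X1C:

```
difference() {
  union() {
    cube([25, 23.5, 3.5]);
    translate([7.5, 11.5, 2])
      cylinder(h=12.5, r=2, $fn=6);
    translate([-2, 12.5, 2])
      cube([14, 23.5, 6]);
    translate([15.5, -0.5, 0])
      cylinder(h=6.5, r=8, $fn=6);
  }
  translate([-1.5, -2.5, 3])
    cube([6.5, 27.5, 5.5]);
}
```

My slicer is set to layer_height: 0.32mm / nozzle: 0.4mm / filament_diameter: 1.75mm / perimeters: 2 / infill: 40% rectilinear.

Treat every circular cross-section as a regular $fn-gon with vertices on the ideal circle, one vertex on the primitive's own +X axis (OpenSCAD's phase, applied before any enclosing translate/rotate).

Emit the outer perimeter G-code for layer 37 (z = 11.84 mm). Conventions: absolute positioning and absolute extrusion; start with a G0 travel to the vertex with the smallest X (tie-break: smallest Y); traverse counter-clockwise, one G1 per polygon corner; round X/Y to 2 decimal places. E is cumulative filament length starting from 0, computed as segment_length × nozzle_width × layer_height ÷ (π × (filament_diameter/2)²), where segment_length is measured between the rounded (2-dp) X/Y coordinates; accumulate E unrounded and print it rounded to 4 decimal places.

At z = 11.84 mm: the cube is not intersected at this z (z outside [0, 3.5]); the cylinder at (7.5, 11.5): section is a regular 6-gon, circumradius r=2; the cube at (-2, 12.5) is absent (z outside [2, 8]); the cylinder at (15.5, -0.5) is not intersected at this z (z outside [0, 6.5]); Taking the union: only the r=2 cylinder at (7.5, 11.5) is present, so the union is just that shape — 1 connected region; the cube at (-1.5, -2.5) does not reach this height (z outside [3, 8.5]); Subtracting the remaining from the first: none of the subtracted shapes is present at this height, so that combined region is unchanged — 1 connected region. The outline is a single polygon with 6 vertices. Extrusion per mm of travel: 0.4 × 0.32 / (π × 0.875²) = 0.053216. Accumulating E over each segment gives final E = 0.6382.

G0 X5.50 Y11.50 Z11.84
G1 X6.50 Y9.77 E0.1063
G1 X8.50 Y9.77 E0.2128
G1 X9.50 Y11.50 E0.3191
G1 X8.50 Y13.23 E0.4254
G1 X6.50 Y13.23 E0.5319
G1 X5.50 Y11.50 E0.6382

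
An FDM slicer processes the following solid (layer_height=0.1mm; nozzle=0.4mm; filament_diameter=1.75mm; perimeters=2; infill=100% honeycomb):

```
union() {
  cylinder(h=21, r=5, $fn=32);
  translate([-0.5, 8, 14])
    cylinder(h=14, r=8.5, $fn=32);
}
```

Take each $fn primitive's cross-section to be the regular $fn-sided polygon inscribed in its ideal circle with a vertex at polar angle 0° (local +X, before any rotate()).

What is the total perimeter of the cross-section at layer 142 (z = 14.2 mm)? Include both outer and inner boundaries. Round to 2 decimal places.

60.81 mm

At z = 14.2 mm: the r=5 cylinder gives a regular 32-gon of circumradius 5 (constant along its height) (perimeter = 2·32·5.000·sin(180°/32) = 31.37 mm); the r=8.5 cylinder at (-0.5, 8) contributes a regular 32-gon of circumradius 8.5 (perimeter = 2·32·8.500·sin(180°/32) = 53.32 mm); Combining (union): the regions partially overlap (shared area 38.51 mm²), so the edge portions inside another operand are dropped and the merged outline is re-measured after clipping — boundary = 60.81 mm. Overall, the cross-section is a single solid region. Total boundary length (outer) = 60.81 mm.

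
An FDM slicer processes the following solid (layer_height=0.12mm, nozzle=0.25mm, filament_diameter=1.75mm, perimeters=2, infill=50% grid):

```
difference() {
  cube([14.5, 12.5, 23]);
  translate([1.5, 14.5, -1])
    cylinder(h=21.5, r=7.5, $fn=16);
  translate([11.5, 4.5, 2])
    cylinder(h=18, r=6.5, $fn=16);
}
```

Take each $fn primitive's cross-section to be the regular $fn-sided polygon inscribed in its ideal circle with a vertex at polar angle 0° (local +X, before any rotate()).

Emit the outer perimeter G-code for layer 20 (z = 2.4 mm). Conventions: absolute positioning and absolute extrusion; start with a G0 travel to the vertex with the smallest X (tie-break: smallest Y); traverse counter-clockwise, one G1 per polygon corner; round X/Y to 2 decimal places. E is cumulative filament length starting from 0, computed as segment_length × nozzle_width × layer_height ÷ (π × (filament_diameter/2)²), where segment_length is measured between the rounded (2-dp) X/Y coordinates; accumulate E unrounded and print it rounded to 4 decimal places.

At z = 2.4 mm: the cube is present — its section is the full 14.5×12.5 rectangle; the r=7.5 cylinder at (1.5, 14.5) contributes a regular 16-gon of circumradius 7.5; the cylinder at (11.5, 4.5): section is a regular 16-gon, circumradius r=6.5; Subtracting the remaining from the first: starting from the 14.5×12.5 cube, the r=7.5 cylinder at (1.5, 14.5) partially overlaps it — only the 36.48 mm² overlap (of its 172.21 mm²) is removed, clipping the outline; the r=6.5 cylinder at (11.5, 4.5) partially overlaps it — only the 90.67 mm² overlap (of its 129.35 mm²) is removed, clipping the outline — 1 connected region. The outline is a single polygon with 17 vertices. Extrusion per mm of travel: 0.25 × 0.12 / (π × 0.875²) = 0.012473. Accumulating E over each segment gives final E = 0.6466.

G0 X0.00 Y0.00 Z2.40
G1 X6.84 Y0.00 E0.0853
G1 X5.49 Y2.01 E0.1155
G1 X5.00 Y4.50 E0.1472
G1 X5.49 Y6.99 E0.1788
G1 X6.90 Y9.10 E0.2105
G1 X9.01 Y10.51 E0.2421
G1 X11.50 Y11.00 E0.2738
G1 X13.99 Y10.51 E0.3054
G1 X14.50 Y10.16 E0.3131
G1 X14.50 Y12.50 E0.3423
G1 X8.60 Y12.50 E0.4159
G1 X8.43 Y11.63 E0.4270
G1 X6.80 Y9.20 E0.4635
G1 X4.37 Y7.57 E0.5000
G1 X1.50 Y7.00 E0.5365
G1 X0.00 Y7.30 E0.5555
G1 X0.00 Y0.00 E0.6466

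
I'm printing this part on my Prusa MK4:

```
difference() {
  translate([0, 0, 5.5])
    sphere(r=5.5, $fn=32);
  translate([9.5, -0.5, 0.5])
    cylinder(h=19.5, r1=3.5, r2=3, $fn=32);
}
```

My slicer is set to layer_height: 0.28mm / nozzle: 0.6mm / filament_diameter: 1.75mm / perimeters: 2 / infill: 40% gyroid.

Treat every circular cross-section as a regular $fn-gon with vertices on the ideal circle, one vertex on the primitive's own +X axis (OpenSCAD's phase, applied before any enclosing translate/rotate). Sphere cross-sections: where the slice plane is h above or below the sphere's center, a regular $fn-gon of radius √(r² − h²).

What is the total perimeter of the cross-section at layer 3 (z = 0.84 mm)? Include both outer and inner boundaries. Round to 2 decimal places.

18.33 mm

At z = 0.84 mm: the r=5.5 sphere slices to a regular 32-gon of circumradius 2.921 (√(r²−h²) with h=4.66 from center) (perimeter = 2·32·2.921·sin(180°/32) = 18.33 mm); the cone at (9.5, -0.5) (r1=3.5→r2=3) has section circumradius 3.491 here — a regular 32-gon (perimeter = 2·32·3.491·sin(180°/32) = 21.90 mm); Taking the first minus the rest: starting from the r=5.5 sphere, the cone at (9.5, -0.5) misses the remaining region (no effect) — boundary = 18.33 mm. Overall, the cross-section is a single solid region. Total boundary length (outer) = 18.33 mm.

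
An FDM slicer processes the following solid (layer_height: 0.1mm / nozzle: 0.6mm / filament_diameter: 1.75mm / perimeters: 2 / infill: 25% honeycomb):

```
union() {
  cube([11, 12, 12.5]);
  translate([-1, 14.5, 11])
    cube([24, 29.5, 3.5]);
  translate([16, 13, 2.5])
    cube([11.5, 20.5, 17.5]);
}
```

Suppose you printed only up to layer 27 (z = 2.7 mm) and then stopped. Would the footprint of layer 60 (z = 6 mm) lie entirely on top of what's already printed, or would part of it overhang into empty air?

Compare the two slices. At z = 2.7: the 11×12 cube contributes its full rectangle (area 132.00 mm²); the cube at (-1, 14.5) does not reach this height (z outside [11, 14.5]); the cube at (16, 13) (footprint 11.5×20.5) is included at this height (area 235.75 mm²); Combining (union): the 2 present regions are separate (no shared area or edge), so areas and boundary lengths simply add and each stays a separate island — area = 367.75 mm². At z = 6: the cube (footprint 11×12) is included at this height (area 132.00 mm²); the cube at (-1, 14.5) does not reach this height (z outside [11, 14.5]); the cube at (16, 13) is present — its section is the full 11.5×20.5 rectangle (area 235.75 mm²); Merging all regions: the 2 present regions are separate (no shared area or edge), so areas and boundary lengths simply add and each stays a separate island — area = 367.75 mm². Checking containment: the cross-section at z = 6 is a subset of the cross-section at z = 2.7.

entirely on top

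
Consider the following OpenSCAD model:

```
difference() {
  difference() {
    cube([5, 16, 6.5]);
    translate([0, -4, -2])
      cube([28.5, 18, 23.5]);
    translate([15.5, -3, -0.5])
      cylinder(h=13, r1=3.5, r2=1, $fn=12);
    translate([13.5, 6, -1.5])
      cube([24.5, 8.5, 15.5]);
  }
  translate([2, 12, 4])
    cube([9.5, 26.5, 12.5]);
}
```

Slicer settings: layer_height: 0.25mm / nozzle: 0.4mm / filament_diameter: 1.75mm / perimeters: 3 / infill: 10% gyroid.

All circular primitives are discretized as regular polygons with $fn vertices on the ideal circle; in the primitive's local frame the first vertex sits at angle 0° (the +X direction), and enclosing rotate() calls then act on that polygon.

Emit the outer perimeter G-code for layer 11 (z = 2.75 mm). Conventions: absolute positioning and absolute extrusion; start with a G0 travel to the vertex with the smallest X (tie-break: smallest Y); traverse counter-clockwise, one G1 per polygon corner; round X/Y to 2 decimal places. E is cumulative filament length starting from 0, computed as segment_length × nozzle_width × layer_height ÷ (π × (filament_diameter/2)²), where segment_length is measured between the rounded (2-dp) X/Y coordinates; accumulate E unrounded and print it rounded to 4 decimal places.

G0 X0.00 Y14.00 Z2.75
G1 X5.00 Y14.00 E0.2079
G1 X5.00 Y16.00 E0.2910
G1 X0.00 Y16.00 E0.4989
G1 X0.00 Y14.00 E0.5821

At z = 2.75 mm: the cube (footprint 5×16) is included at this height; the cube at (0, -4) (footprint 28.5×18) is included at this height; the cone at (15.5, -3) (r1=3.5→r2=1) has section circumradius 2.875 here — a regular 12-gon; the cube at (13.5, 6) is present — its section is the full 24.5×8.5 rectangle; After the difference (first − rest): starting from the 5×16 cube, the 28.5×18 cube at (0, -4) partially overlaps it — only the 70.00 mm² overlap (of its 513.00 mm²) is removed, clipping the outline; the cone at (15.5, -3) misses the remaining region (no effect); the 24.5×8.5 cube at (13.5, 6) misses the remaining region (no effect) — 1 connected region; the cube at (2, 12) is absent (z outside [4, 16.5]); Subtracting the remaining from the first: none of the subtracted shapes is present at this height, so that combined region is unchanged — 1 connected region. The outline is a single polygon with 4 vertices. Extrusion per mm of travel: 0.4 × 0.25 / (π × 0.875²) = 0.041575. Accumulating E over each segment gives final E = 0.5821.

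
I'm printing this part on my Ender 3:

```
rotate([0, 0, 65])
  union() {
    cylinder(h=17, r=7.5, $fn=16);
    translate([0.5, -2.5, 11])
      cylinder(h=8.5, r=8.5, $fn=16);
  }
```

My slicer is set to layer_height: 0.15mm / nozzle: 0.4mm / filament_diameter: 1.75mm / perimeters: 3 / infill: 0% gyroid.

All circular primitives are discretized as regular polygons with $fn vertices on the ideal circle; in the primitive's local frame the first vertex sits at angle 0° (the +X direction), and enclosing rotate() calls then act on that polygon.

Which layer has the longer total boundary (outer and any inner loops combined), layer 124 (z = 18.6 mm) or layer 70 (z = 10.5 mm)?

Layer 124 (z = 18.6): the cylinder is absent (z outside [0, 17]); the r=8.5 cylinder at (0.5, -2.5) gives a regular 16-gon of circumradius 8.5 (constant along its height) (perimeter = 2·16·8.500·sin(180°/16) = 53.06 mm); Taking the union: only the r=8.5 cylinder at (0.5, -2.5) is present, so the union is just that shape — boundary = 53.06 mm; (rotated 65° about Z; rotation is an isometry so areas/perimeters/island counts are preserved). So its perimeter = 53.06 mm. Layer 70 (z = 10.5): the cylinder: section is a regular 16-gon, circumradius r=7.5 (perimeter = 2·16·7.500·sin(180°/16) = 46.82 mm); the cylinder at (0.5, -2.5) is absent (z outside [11, 19.5]); Merging all regions: only the r=7.5 cylinder is present, so the union is just that shape — boundary = 46.82 mm; (whole slice rotated 65° about Z — lengths, areas and connectivity unchanged). So its perimeter = 46.82 mm. Layer 124 is larger (53.06 vs 46.82 mm).

layer 124 (z = 18.6 mm)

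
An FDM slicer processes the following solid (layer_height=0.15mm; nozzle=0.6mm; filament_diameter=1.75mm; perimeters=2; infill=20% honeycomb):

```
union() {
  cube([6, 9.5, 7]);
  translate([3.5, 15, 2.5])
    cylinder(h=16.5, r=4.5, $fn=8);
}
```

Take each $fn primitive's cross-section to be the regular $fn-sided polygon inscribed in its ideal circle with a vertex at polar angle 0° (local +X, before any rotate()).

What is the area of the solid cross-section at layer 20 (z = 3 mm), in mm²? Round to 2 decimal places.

114.28 mm²

At z = 3 mm: the cube (footprint 6×9.5) is included at this height (area 57.00 mm²); the cylinder at (3.5, 15): section is a regular 8-gon, circumradius r=4.5 (area = (8/2)·4.500²·sin(360°/8) = 57.28 mm²); Combining (union): the 2 present regions are separate (no shared area or edge), so areas and boundary lengths simply add and each stays a separate island — area = 114.28 mm². Overall, the cross-section has 2 separate islands. Net area = 114.28 mm².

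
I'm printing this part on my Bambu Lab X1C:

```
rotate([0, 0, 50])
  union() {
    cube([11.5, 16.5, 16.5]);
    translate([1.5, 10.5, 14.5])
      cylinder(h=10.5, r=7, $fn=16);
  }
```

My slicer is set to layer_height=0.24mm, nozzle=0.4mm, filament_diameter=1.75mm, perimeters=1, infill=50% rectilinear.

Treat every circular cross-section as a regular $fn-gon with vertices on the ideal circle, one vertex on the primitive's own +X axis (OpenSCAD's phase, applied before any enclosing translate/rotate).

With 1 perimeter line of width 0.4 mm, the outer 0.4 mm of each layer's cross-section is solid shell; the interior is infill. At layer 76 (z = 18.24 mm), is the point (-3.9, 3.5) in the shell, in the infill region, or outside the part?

At z = 18.24 mm: the cube is absent (z outside [0, 16.5]); the cylinder at (1.5, 10.5): section is a regular 16-gon, circumradius r=7; Merging all regions: only the r=7 cylinder at (1.5, 10.5) is present, so the union is just that shape — 1 connected region; (whole slice rotated 50° about Z — lengths, areas and connectivity unchanged). Overall, the cross-section is a single solid region. Undo the 50° rotation: the query point maps to (0.174, 5.237) in the un-rotated model frame. The nearest boundary edge runs (-1.18, 4.03)→(1.50, 3.50); distance from the point to it = 1.45 mm. The point is inside the cross-section and 1.45 mm from the nearest boundary — more than the 0.4 mm shell width (1 × 0.4), so it's in the infill interior.

infill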